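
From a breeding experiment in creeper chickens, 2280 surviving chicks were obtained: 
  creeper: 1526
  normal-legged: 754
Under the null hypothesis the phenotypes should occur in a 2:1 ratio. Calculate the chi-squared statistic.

Total ratio parts = 3. Expected numbers out of 2280:
  creeper: 2280 × 2/3 = 1520
  normal-legged: 2280 × 1/3 = 760
χ² = Σ (O − E)² / E
  creeper: (1526 − 1520)² / 1520 = 0.0237
  normal-legged: (754 − 760)² / 760 = 0.0474
χ² = 0.0237 + 0.0474 = 0.0711 ≈ 0.071

0.071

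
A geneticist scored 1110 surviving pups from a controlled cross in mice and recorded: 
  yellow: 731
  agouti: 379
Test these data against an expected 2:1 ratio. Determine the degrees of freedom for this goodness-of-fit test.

A goodness-of-fit test with 2 phenotype classes has df = 2 − 1 = 1.

1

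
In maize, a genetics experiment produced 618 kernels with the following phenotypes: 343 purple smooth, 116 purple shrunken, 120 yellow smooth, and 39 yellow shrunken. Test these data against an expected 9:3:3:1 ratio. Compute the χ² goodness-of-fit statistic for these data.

0.212

The 9:3:3:1 ratio has 16 parts, so with N = 618 the expected counts are:
  purple smooth: 618 × 9/16 = 347.625
  purple shrunken: 618 × 3/16 = 115.875
  yellow smooth: 618 × 3/16 = 115.875
  yellow shrunken: 618 × 1/16 = 38.625
χ² = Σ (O − E)² / E
  purple smooth: (343 − 347.625)² / 347.625 = 0.0615
  purple shrunken: (116 − 115.875)² / 115.875 = 0.0001
  yellow smooth: (120 − 115.875)² / 115.875 = 0.1468
  yellow shrunken: (39 − 38.625)² / 38.625 = 0.0036
χ² = 0.0615 + 0.0001 + 0.1468 + 0.0036 = 0.212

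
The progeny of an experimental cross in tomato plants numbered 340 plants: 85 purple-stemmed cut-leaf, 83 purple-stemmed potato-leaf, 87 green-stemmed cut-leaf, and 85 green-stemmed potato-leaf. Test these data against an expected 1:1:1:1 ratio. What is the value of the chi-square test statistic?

0.094

Expected counts for N = 340 under a 1:1:1:1 ratio (total parts = 4):
  purple-stemmed cut-leaf: 340 × 1/4 = 85
  purple-stemmed potato-leaf: 340 × 1/4 = 85
  green-stemmed cut-leaf: 340 × 1/4 = 85
  green-stemmed potato-leaf: 340 × 1/4 = 85
χ² = Σ (O − E)² / E
  purple-stemmed cut-leaf: (85 − 85)² / 85 = 0.0000
  purple-stemmed potato-leaf: (83 − 85)² / 85 = 0.0471
  green-stemmed cut-leaf: (87 − 85)² / 85 = 0.0471
  green-stemmed potato-leaf: (85 − 85)² / 85 = 0.0000
χ² = 0.0000 + 0.0471 + 0.0471 + 0.0000 = 0.0942 ≈ 0.094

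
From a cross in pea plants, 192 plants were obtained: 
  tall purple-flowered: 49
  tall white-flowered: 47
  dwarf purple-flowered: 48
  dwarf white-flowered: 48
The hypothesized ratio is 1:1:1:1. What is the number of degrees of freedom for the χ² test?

A goodness-of-fit test with 4 phenotype classes has df = 4 − 1 = 3.

3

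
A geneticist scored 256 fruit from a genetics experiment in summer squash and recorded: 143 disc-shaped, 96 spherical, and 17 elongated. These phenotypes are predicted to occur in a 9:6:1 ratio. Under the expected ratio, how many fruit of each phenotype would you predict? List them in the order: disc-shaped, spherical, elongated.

144, 96, 16

Expected counts for N = 256 under a 9:6:1 ratio (total parts = 16):
  disc-shaped: 256 × 9/16 = 144
  spherical: 256 × 6/16 = 96
  elongated: 256 × 1/16 = 16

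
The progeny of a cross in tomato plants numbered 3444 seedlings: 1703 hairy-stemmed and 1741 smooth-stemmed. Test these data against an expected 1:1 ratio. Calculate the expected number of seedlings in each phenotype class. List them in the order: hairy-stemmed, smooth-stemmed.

1722, 1722

Expected counts for N = 3444 under a 1:1 ratio (total parts = 2):
  hairy-stemmed: 3444 × 1/2 = 1722
  smooth-stemmed: 3444 × 1/2 = 1722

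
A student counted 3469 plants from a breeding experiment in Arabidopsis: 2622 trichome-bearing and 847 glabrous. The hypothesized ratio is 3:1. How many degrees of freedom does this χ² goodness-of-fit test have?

1

A goodness-of-fit test with 2 phenotype classes has df = 2 − 1 = 1.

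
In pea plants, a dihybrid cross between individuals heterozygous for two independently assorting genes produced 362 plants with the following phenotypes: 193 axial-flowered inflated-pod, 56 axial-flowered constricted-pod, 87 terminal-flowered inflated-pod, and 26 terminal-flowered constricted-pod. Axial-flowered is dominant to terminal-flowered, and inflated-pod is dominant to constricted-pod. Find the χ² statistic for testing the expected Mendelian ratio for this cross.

8.524

A dihybrid F₂ with independent assortment and complete dominance at both loci gives a 9:3:3:1 phenotypic ratio.
The 9:3:3:1 ratio has 16 parts, so with N = 362 the expected counts are:
  axial-flowered inflated-pod: 362 × 9/16 = 203.625
  axial-flowered constricted-pod: 362 × 3/16 = 67.875
  terminal-flowered inflated-pod: 362 × 3/16 = 67.875
  terminal-flowered constricted-pod: 362 × 1/16 = 22.625
χ² = Σ (O − E)² / E
  axial-flowered inflated-pod: (193 − 203.625)² / 203.625 = 0.5544
  axial-flowered constricted-pod: (56 − 67.875)² / 67.875 = 2.0776
  terminal-flowered inflated-pod: (87 − 67.875)² / 67.875 = 5.3888
  terminal-flowered constricted-pod: (26 − 22.625)² / 22.625 = 0.5035
χ² = 0.5544 + 2.0776 + 5.3888 + 0.5035 = 8.5243 ≈ 8.524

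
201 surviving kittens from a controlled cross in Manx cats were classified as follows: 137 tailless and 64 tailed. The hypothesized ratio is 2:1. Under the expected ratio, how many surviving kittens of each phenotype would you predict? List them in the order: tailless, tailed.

134, 67

Total ratio parts = 3. Expected numbers out of 201:
  tailless: 201 × 2/3 = 134
  tailed: 201 × 1/3 = 67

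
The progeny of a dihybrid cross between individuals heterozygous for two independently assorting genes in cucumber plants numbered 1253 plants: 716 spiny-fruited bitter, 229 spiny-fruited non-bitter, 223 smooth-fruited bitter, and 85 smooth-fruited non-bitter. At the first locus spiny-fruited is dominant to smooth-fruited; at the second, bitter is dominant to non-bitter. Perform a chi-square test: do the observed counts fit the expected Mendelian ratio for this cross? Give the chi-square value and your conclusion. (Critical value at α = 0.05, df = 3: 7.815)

A dihybrid F₂ with independent assortment and complete dominance at both loci gives a 9:3:3:1 phenotypic ratio.
Expected counts for N = 1253 under a 9:3:3:1 ratio (total parts = 16):
  spiny-fruited bitter: 1253 × 9/16 = 704.8125
  spiny-fruited non-bitter: 1253 × 3/16 = 234.9375
  smooth-fruited bitter: 1253 × 3/16 = 234.9375
  smooth-fruited non-bitter: 1253 × 1/16 = 78.3125
χ² = Σ (O − E)² / E
  spiny-fruited bitter: (716 − 704.8125)² / 704.8125 = 0.1776
  spiny-fruited non-bitter: (229 − 234.9375)² / 234.9375 = 0.1501
  smooth-fruited bitter: (223 − 234.9375)² / 234.9375 = 0.6066
  smooth-fruited non-bitter: (85 − 78.3125)² / 78.3125 = 0.5711
χ² = 0.1776 + 0.1501 + 0.6066 + 0.5711 = 1.5054 ≈ 1.505
Degrees of freedom = 4 − 1 = 3; critical value at α = 0.05 is 7.815.
Since 1.505 < 7.815, we fail to reject the null hypothesis — the data are consistent with the 9:3:3:1 ratio.

1.505; consistent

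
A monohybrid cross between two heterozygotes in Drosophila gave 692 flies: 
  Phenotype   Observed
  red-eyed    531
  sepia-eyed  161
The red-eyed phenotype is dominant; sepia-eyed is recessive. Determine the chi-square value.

For a monohybrid cross between heterozygotes with complete dominance, the expected phenotypic ratio is 3:1.
The 3:1 ratio has 4 parts, so with N = 692 the expected counts are:
  red-eyed: 692 × 3/4 = 519
  sepia-eyed: 692 × 1/4 = 173
χ² = Σ (O − E)² / E
  red-eyed: (531 − 519)² / 519 = 0.2775
  sepia-eyed: (161 − 173)² / 173 = 0.8324
χ² = 0.2775 + 0.8324 = 1.1099 ≈ 1.110

1.110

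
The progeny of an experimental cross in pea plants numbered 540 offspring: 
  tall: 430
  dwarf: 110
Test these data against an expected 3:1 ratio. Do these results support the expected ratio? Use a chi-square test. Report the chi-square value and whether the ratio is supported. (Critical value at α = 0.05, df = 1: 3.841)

6.173; not consistent

Expected counts for N = 540 under a 3:1 ratio (total parts = 4):
  tall: 540 × 3/4 = 405
  dwarf: 540 × 1/4 = 135
χ² = Σ (O − E)² / E
  tall: (430 − 405)² / 405 = 1.5432
  dwarf: (110 − 135)² / 135 = 4.6296
χ² = 1.5432 + 4.6296 = 6.1728 ≈ 6.173
Degrees of freedom = 2 − 1 = 1; critical value at α = 0.05 is 3.841.
Since 6.173 > 3.841, we reject the null hypothesis — the data do not fit the 3:1 ratio.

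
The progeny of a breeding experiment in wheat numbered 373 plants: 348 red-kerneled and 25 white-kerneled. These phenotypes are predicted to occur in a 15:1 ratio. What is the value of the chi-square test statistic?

0.130

Expected counts for N = 373 under a 15:1 ratio (total parts = 16):
  red-kerneled: 373 × 15/16 = 349.6875
  white-kerneled: 373 × 1/16 = 23.3125
χ² = Σ (O − E)² / E
  red-kerneled: (348 − 349.6875)² / 349.6875 = 0.0081
  white-kerneled: (25 − 23.3125)² / 23.3125 = 0.1222
χ² = 0.0081 + 0.1222 = 0.1303 ≈ 0.130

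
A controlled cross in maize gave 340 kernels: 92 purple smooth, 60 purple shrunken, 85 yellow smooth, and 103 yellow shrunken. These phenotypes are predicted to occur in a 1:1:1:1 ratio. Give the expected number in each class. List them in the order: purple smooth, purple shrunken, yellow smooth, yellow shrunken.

85, 85, 85, 85

Total ratio parts = 4. Expected numbers out of 340:
  purple smooth: 340 × 1/4 = 85
  purple shrunken: 340 × 1/4 = 85
  yellow smooth: 340 × 1/4 = 85
  yellow shrunken: 340 × 1/4 = 85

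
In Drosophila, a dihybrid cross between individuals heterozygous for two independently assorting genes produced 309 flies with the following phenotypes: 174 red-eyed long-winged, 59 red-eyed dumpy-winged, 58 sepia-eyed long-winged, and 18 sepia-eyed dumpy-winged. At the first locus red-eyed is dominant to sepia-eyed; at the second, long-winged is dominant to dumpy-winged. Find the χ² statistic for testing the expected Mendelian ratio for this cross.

0.109

A dihybrid F₂ with independent assortment and complete dominance at both loci gives a 9:3:3:1 phenotypic ratio.
Total ratio parts = 16. Expected numbers out of 309:
  red-eyed long-winged: 309 × 9/16 = 173.8125
  red-eyed dumpy-winged: 309 × 3/16 = 57.9375
  sepia-eyed long-winged: 309 × 3/16 = 57.9375
  sepia-eyed dumpy-winged: 309 × 1/16 = 19.3125
χ² = Σ (O − E)² / E
  red-eyed long-winged: (174 − 173.8125)² / 173.8125 = 0.0002
  red-eyed dumpy-winged: (59 − 57.9375)² / 57.9375 = 0.0195
  sepia-eyed long-winged: (58 − 57.9375)² / 57.9375 = 0.0001
  sepia-eyed dumpy-winged: (18 − 19.3125)² / 19.3125 = 0.0892
χ² = 0.0002 + 0.0195 + 0.0001 + 0.0892 = 0.109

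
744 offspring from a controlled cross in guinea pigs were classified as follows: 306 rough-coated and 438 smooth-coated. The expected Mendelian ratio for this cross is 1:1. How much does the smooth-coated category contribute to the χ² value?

Total ratio parts = 2. Expected numbers out of 744:
  rough-coated: 744 × 1/2 = 372
  smooth-coated: 744 × 1/2 = 372
Contribution of smooth-coated: (438 − 372)² / 372 = 11.7097

11.710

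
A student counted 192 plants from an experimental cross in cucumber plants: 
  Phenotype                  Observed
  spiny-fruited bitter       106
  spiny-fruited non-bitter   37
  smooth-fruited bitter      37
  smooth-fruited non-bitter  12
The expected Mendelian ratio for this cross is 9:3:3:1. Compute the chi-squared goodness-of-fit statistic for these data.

Total ratio parts = 16. Expected numbers out of 192:
  spiny-fruited bitter: 192 × 9/16 = 108
  spiny-fruited non-bitter: 192 × 3/16 = 36
  smooth-fruited bitter: 192 × 3/16 = 36
  smooth-fruited non-bitter: 192 × 1/16 = 12
χ² = Σ (O − E)² / E
  spiny-fruited bitter: (106 − 108)² / 108 = 0.0370
  spiny-fruited non-bitter: (37 − 36)² / 36 = 0.0278
  smooth-fruited bitter: (37 − 36)² / 36 = 0.0278
  smooth-fruited non-bitter: (12 − 12)² / 12 = 0.0000
χ² = 0.0370 + 0.0278 + 0.0278 + 0.0000 = 0.0926 ≈ 0.093

0.093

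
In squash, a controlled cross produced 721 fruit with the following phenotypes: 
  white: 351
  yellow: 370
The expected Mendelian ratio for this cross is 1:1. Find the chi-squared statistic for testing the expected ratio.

Total ratio parts = 2. Expected numbers out of 721:
  white: 721 × 1/2 = 360.5
  yellow: 721 × 1/2 = 360.5
χ² = Σ (O − E)² / E
  white: (351 − 360.5)² / 360.5 = 0.2503
  yellow: (370 − 360.5)² / 360.5 = 0.2503
χ² = 0.2503 + 0.2503 = 0.5006 ≈ 0.501

0.501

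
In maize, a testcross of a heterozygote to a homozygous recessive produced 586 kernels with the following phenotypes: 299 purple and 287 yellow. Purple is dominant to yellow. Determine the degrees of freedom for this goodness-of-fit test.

1

A testcross of a heterozygote (Aa × aa) gives a 1:1 phenotypic ratio.
A goodness-of-fit test with 2 phenotype classes has df = 2 − 1 = 1.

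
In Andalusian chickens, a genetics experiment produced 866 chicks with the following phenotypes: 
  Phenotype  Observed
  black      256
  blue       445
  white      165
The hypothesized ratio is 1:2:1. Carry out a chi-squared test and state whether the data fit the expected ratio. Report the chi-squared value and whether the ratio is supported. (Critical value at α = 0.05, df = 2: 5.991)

19.790; not consistent

Total ratio parts = 4. Expected numbers out of 866:
  black: 866 × 1/4 = 216.5
  blue: 866 × 2/4 = 433
  white: 866 × 1/4 = 216.5
χ² = Σ (O − E)² / E
  black: (256 − 216.5)² / 216.5 = 7.2067
  blue: (445 − 433)² / 433 = 0.3326
  white: (165 − 216.5)² / 216.5 = 12.2506
χ² = 7.2067 + 0.3326 + 12.2506 = 19.7899 ≈ 19.790
Degrees of freedom = 3 − 1 = 2; critical value at α = 0.05 is 5.991.
Since 19.790 > 5.991, we reject the null hypothesis — the data do not fit the 1:2:1 ratio.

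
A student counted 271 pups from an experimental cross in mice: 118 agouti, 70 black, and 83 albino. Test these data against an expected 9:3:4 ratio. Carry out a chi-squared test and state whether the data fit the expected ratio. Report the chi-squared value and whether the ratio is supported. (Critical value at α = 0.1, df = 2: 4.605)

Under the 9:3:4 hypothesis (Σ ratio = 16, N = 271):
  agouti: 271 × 9/16 = 152.4375
  black: 271 × 3/16 = 50.8125
  albino: 271 × 4/16 = 67.75
χ² = Σ (O − E)² / E
  agouti: (118 − 152.4375)² / 152.4375 = 7.7799
  black: (70 − 50.8125)² / 50.8125 = 7.2455
  albino: (83 − 67.75)² / 67.75 = 3.4327
χ² = 7.7799 + 7.2455 + 3.4327 = 18.4581 ≈ 18.458
Degrees of freedom = 3 − 1 = 2; critical value at α = 0.1 is 4.605.
Since 18.458 > 4.605, we reject the null hypothesis — the data do not fit the 9:3:4 ratio.

18.458; not consistent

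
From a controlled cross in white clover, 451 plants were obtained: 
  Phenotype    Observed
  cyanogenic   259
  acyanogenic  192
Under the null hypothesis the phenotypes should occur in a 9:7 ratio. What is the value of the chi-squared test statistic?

0.254

Total ratio parts = 16. Expected numbers out of 451:
  cyanogenic: 451 × 9/16 = 253.6875
  acyanogenic: 451 × 7/16 = 197.3125
χ² = Σ (O − E)² / E
  cyanogenic: (259 − 253.6875)² / 253.6875 = 0.1112
  acyanogenic: (192 − 197.3125)² / 197.3125 = 0.1430
χ² = 0.1112 + 0.1430 = 0.2542 ≈ 0.254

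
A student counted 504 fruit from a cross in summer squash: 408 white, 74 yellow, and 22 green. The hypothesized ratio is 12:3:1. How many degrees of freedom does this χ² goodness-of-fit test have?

2

A goodness-of-fit test with 3 phenotype classes has df = 3 − 1 = 2.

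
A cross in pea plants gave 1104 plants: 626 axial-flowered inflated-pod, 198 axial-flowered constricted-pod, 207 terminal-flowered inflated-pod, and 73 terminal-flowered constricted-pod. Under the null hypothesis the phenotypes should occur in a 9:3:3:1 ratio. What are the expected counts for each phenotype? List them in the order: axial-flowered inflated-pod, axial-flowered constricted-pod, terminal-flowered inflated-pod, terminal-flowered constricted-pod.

Total ratio parts = 16. Expected numbers out of 1104:
  axial-flowered inflated-pod: 1104 × 9/16 = 621
  axial-flowered constricted-pod: 1104 × 3/16 = 207
  terminal-flowered inflated-pod: 1104 × 3/16 = 207
  terminal-flowered constricted-pod: 1104 × 1/16 = 69

621, 207, 207, 69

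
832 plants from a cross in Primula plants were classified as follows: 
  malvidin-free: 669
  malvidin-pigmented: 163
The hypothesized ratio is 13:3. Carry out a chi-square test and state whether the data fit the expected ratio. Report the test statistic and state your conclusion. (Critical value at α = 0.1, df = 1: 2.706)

Total ratio parts = 16. Expected numbers out of 832:
  malvidin-free: 832 × 13/16 = 676
  malvidin-pigmented: 832 × 3/16 = 156
χ² = Σ (O − E)² / E
  malvidin-free: (669 − 676)² / 676 = 0.0725
  malvidin-pigmented: (163 − 156)² / 156 = 0.3141
χ² = 0.0725 + 0.3141 = 0.3866 ≈ 0.387
Degrees of freedom = 2 − 1 = 1; critical value at α = 0.1 is 2.706.
Since 0.387 < 2.706, we fail to reject the null hypothesis — the data are consistent with the 13:3 ratio.

0.387; consistent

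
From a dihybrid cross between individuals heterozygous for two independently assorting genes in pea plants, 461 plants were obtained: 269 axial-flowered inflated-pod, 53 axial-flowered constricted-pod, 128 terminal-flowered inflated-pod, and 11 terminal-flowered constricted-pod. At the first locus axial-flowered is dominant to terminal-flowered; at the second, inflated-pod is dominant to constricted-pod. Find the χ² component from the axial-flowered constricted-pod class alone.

A dihybrid F₂ with independent assortment and complete dominance at both loci gives a 9:3:3:1 phenotypic ratio.
Expected counts for N = 461 under a 9:3:3:1 ratio (total parts = 16):
  axial-flowered inflated-pod: 461 × 9/16 = 259.3125
  axial-flowered constricted-pod: 461 × 3/16 = 86.4375
  terminal-flowered inflated-pod: 461 × 3/16 = 86.4375
  terminal-flowered constricted-pod: 461 × 1/16 = 28.8125
Contribution of axial-flowered constricted-pod: (53 − 86.4375)² / 86.4375 = 12.9350

12.935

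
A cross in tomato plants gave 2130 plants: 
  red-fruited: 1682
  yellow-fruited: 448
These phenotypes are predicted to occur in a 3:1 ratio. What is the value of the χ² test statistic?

17.879

Total ratio parts = 4. Expected numbers out of 2130:
  red-fruited: 2130 × 3/4 = 1597.5
  yellow-fruited: 2130 × 1/4 = 532.5
χ² = Σ (O − E)² / E
  red-fruited: (1682 − 1597.5)² / 1597.5 = 4.4696
  yellow-fruited: (448 − 532.5)² / 532.5 = 13.4089
χ² = 4.4696 + 13.4089 = 17.8785 ≈ 17.879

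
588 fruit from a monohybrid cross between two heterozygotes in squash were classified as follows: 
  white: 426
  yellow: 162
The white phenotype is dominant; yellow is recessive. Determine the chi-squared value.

For a monohybrid cross between heterozygotes with complete dominance, the expected phenotypic ratio is 3:1.
Total ratio parts = 4. Expected numbers out of 588:
  white: 588 × 3/4 = 441
  yellow: 588 × 1/4 = 147
χ² = Σ (O − E)² / E
  white: (426 − 441)² / 441 = 0.5102
  yellow: (162 − 147)² / 147 = 1.5306
χ² = 0.5102 + 1.5306 = 2.0408 ≈ 2.041

2.041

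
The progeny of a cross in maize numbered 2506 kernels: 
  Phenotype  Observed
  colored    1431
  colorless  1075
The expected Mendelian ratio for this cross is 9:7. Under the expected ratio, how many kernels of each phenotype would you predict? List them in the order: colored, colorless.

1409.625, 1096.375

The 9:7 ratio has 16 parts, so with N = 2506 the expected counts are:
  colored: 2506 × 9/16 = 1409.625
  colorless: 2506 × 7/16 = 1096.375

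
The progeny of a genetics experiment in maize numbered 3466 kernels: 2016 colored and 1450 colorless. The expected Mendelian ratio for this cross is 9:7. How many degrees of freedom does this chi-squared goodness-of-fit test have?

1

A goodness-of-fit test with 2 phenotype classes has df = 2 − 1 = 1.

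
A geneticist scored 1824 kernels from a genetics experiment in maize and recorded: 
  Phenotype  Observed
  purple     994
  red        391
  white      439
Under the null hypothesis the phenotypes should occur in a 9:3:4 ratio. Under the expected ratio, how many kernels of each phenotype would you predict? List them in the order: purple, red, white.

1026, 342, 456

Total ratio parts = 16. Expected numbers out of 1824:
  purple: 1824 × 9/16 = 1026
  red: 1824 × 3/16 = 342
  white: 1824 × 4/16 = 456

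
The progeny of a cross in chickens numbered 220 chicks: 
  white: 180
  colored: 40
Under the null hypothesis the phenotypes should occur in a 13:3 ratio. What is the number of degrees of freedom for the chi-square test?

A goodness-of-fit test with 2 phenotype classes has df = 2 − 1 = 1.

1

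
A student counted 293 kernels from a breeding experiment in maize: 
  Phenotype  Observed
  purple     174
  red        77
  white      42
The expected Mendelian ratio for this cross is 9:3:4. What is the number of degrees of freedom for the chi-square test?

2

A goodness-of-fit test with 3 phenotype classes has df = 3 − 1 = 2.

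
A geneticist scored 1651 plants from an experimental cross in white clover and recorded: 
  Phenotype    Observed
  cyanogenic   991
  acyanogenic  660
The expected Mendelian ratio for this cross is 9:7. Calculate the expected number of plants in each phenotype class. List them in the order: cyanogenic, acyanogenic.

The 9:7 ratio has 16 parts, so with N = 1651 the expected counts are:
  cyanogenic: 1651 × 9/16 = 928.6875
  acyanogenic: 1651 × 7/16 = 722.3125

928.6875, 722.3125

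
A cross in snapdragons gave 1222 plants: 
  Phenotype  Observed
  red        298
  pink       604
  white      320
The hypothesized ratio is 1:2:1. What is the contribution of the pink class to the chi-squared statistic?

Under the 1:2:1 hypothesis (Σ ratio = 4, N = 1222):
  red: 1222 × 1/4 = 305.5
  pink: 1222 × 2/4 = 611
  white: 1222 × 1/4 = 305.5
Contribution of pink: (604 − 611)² / 611 = 0.0802

0.080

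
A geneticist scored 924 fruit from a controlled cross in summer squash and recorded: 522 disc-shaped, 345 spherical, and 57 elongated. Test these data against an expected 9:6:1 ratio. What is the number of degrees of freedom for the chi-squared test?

2

A goodness-of-fit test with 3 phenotype classes has df = 3 − 1 = 2.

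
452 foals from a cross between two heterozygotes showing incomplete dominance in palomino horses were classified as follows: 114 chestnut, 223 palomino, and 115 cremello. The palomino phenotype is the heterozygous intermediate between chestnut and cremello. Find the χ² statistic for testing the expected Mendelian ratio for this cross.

0.084

With incomplete dominance, a heterozygote × heterozygote cross gives a 1:2:1 phenotypic ratio.
Expected counts for N = 452 under a 1:2:1 ratio (total parts = 4):
  chestnut: 452 × 1/4 = 113
  palomino: 452 × 2/4 = 226
  cremello: 452 × 1/4 = 113
χ² = Σ (O − E)² / E
  chestnut: (114 − 113)² / 113 = 0.0088
  palomino: (223 − 226)² / 226 = 0.0398
  cremello: (115 − 113)² / 113 = 0.0354
χ² = 0.0088 + 0.0398 + 0.0354 = 0.084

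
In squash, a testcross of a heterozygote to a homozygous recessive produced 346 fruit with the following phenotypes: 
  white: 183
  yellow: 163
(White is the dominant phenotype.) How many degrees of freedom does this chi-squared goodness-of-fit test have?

1

A testcross of a heterozygote (Aa × aa) gives a 1:1 phenotypic ratio.
A goodness-of-fit test with 2 phenotype classes has df = 2 − 1 = 1.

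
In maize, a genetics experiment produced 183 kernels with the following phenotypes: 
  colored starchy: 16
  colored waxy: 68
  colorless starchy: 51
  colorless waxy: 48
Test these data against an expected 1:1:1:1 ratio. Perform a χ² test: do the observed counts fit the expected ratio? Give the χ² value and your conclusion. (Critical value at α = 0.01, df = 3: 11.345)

30.880; not consistent

Expected counts for N = 183 under a 1:1:1:1 ratio (total parts = 4):
  colored starchy: 183 × 1/4 = 45.75
  colored waxy: 183 × 1/4 = 45.75
  colorless starchy: 183 × 1/4 = 45.75
  colorless waxy: 183 × 1/4 = 45.75
χ² = Σ (O − E)² / E
  colored starchy: (16 − 45.75)² / 45.75 = 19.3456
  colored waxy: (68 − 45.75)² / 45.75 = 10.8210
  colorless starchy: (51 − 45.75)² / 45.75 = 0.6025
  colorless waxy: (48 − 45.75)² / 45.75 = 0.1107
χ² = 19.3456 + 10.8210 + 0.6025 + 0.1107 = 30.8798 ≈ 30.880
Degrees of freedom = 4 − 1 = 3; critical value at α = 0.01 is 11.345.
Since 30.880 > 11.345, we reject the null hypothesis — the data do not fit the 1:1:1:1 ratio.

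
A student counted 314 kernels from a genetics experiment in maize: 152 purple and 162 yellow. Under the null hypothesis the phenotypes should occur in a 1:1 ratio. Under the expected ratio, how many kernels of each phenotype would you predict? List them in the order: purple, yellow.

Expected counts for N = 314 under a 1:1 ratio (total parts = 2):
  purple: 314 × 1/2 = 157
  yellow: 314 × 1/2 = 157

157, 157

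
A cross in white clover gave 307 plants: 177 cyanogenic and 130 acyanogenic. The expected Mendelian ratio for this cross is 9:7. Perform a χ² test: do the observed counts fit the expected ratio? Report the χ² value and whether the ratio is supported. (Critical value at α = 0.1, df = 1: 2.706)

0.246; consistent

Expected counts for N = 307 under a 9:7 ratio (total parts = 16):
  cyanogenic: 307 × 9/16 = 172.6875
  acyanogenic: 307 × 7/16 = 134.3125
χ² = Σ (O − E)² / E
  cyanogenic: (177 − 172.6875)² / 172.6875 = 0.1077
  acyanogenic: (130 − 134.3125)² / 134.3125 = 0.1385
χ² = 0.1077 + 0.1385 = 0.2462 ≈ 0.246
Degrees of freedom = 2 − 1 = 1; critical value at α = 0.1 is 2.706.
Since 0.246 < 2.706, we fail to reject the null hypothesis — the data are consistent with the 9:7 ratio.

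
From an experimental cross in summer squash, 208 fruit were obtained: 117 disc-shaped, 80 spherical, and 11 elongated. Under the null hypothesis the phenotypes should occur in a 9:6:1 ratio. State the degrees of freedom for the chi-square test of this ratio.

A goodness-of-fit test with 3 phenotype classes has df = 3 − 1 = 2.

2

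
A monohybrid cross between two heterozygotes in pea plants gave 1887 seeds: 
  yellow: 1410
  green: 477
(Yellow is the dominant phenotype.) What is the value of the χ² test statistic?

0.078

For a monohybrid cross between heterozygotes with complete dominance, the expected phenotypic ratio is 3:1.
Total ratio parts = 4. Expected numbers out of 1887:
  yellow: 1887 × 3/4 = 1415.25
  green: 1887 × 1/4 = 471.75
χ² = Σ (O − E)² / E
  yellow: (1410 − 1415.25)² / 1415.25 = 0.0195
  green: (477 − 471.75)² / 471.75 = 0.0584
χ² = 0.0195 + 0.0584 = 0.0779 ≈ 0.078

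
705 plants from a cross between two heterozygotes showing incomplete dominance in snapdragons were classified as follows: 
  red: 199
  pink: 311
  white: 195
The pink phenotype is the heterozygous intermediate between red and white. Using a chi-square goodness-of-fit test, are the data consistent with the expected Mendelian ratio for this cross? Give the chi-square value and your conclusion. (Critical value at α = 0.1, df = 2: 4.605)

9.817; not consistent

With incomplete dominance, a heterozygote × heterozygote cross gives a 1:2:1 phenotypic ratio.
Under the 1:2:1 hypothesis (Σ ratio = 4, N = 705):
  red: 705 × 1/4 = 176.25
  pink: 705 × 2/4 = 352.5
  white: 705 × 1/4 = 176.25
χ² = Σ (O − E)² / E
  red: (199 − 176.25)² / 176.25 = 2.9365
  pink: (311 − 352.5)² / 352.5 = 4.8858
  white: (195 − 176.25)² / 176.25 = 1.9947
χ² = 2.9365 + 4.8858 + 1.9947 = 9.817
Degrees of freedom = 3 − 1 = 2; critical value at α = 0.1 is 4.605.
Since 9.817 > 4.605, we reject the null hypothesis — the data do not fit the 1:2:1 ratio.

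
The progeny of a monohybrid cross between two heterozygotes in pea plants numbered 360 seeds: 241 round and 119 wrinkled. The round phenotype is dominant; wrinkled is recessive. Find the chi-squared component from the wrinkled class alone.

For a monohybrid cross between heterozygotes with complete dominance, the expected phenotypic ratio is 3:1.
The 3:1 ratio has 4 parts, so with N = 360 the expected counts are:
  round: 360 × 3/4 = 270
  wrinkled: 360 × 1/4 = 90
Contribution of wrinkled: (119 − 90)² / 90 = 9.3444

9.344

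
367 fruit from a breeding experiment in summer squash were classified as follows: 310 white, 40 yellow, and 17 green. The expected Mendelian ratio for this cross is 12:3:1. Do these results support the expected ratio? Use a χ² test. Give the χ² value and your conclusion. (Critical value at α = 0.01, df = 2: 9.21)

17.988; not consistent

Expected counts for N = 367 under a 12:3:1 ratio (total parts = 16):
  white: 367 × 12/16 = 275.25
  yellow: 367 × 3/16 = 68.8125
  green: 367 × 1/16 = 22.9375
χ² = Σ (O − E)² / E
  white: (310 − 275.25)² / 275.25 = 4.3871
  yellow: (40 − 68.8125)² / 68.8125 = 12.0641
  green: (17 − 22.9375)² / 22.9375 = 1.5370
χ² = 4.3871 + 12.0641 + 1.5370 = 17.9882 ≈ 17.988
Degrees of freedom = 3 − 1 = 2; critical value at α = 0.01 is 9.21.
Since 17.988 > 9.21, we reject the null hypothesis — the data do not fit the 12:3:1 ratio.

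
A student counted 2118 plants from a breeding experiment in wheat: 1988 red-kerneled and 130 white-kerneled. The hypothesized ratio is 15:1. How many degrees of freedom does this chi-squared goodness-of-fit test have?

A goodness-of-fit test with 2 phenotype classes has df = 2 − 1 = 1.

1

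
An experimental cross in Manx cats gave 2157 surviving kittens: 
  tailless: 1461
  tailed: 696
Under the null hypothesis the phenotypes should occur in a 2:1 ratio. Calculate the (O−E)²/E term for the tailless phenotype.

The 2:1 ratio has 3 parts, so with N = 2157 the expected counts are:
  tailless: 2157 × 2/3 = 1438
  tailed: 2157 × 1/3 = 719
Contribution of tailless: (1461 − 1438)² / 1438 = 0.3679

0.368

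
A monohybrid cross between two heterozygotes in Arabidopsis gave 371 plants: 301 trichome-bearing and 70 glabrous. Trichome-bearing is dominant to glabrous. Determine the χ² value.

7.440

For a monohybrid cross between heterozygotes with complete dominance, the expected phenotypic ratio is 3:1.
The 3:1 ratio has 4 parts, so with N = 371 the expected counts are:
  trichome-bearing: 371 × 3/4 = 278.25
  glabrous: 371 × 1/4 = 92.75
χ² = Σ (O − E)² / E
  trichome-bearing: (301 − 278.25)² / 278.25 = 1.8601
  glabrous: (70 − 92.75)² / 92.75 = 5.5802
χ² = 1.8601 + 5.5802 = 7.4403 ≈ 7.440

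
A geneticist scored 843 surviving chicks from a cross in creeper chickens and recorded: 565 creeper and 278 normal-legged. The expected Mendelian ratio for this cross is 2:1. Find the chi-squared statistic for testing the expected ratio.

Total ratio parts = 3. Expected numbers out of 843:
  creeper: 843 × 2/3 = 562
  normal-legged: 843 × 1/3 = 281
χ² = Σ (O − E)² / E
  creeper: (565 − 562)² / 562 = 0.0160
  normal-legged: (278 − 281)² / 281 = 0.0320
χ² = 0.0160 + 0.0320 = 0.048

0.048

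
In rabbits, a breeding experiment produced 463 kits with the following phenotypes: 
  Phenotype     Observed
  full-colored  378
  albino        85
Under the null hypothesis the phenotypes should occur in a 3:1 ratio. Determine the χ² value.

10.892

The 3:1 ratio has 4 parts, so with N = 463 the expected counts are:
  full-colored: 463 × 3/4 = 347.25
  albino: 463 × 1/4 = 115.75
χ² = Σ (O − E)² / E
  full-colored: (378 − 347.25)² / 347.25 = 2.7230
  albino: (85 − 115.75)² / 115.75 = 8.1690
χ² = 2.7230 + 8.1690 = 10.892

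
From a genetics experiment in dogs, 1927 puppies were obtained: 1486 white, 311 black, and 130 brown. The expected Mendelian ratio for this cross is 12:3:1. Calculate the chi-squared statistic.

8.914

Under the 12:3:1 hypothesis (Σ ratio = 16, N = 1927):
  white: 1927 × 12/16 = 1445.25
  black: 1927 × 3/16 = 361.3125
  brown: 1927 × 1/16 = 120.4375
χ² = Σ (O − E)² / E
  white: (1486 − 1445.25)² / 1445.25 = 1.1490
  black: (311 − 361.3125)² / 361.3125 = 7.0060
  brown: (130 − 120.4375)² / 120.4375 = 0.7592
χ² = 1.1490 + 7.0060 + 0.7592 = 8.9142 ≈ 8.914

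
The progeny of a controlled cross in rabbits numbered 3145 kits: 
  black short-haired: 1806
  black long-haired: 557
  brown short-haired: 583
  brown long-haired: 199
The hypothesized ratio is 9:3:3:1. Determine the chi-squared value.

2.689

Under the 9:3:3:1 hypothesis (Σ ratio = 16, N = 3145):
  black short-haired: 3145 × 9/16 = 1769.0625
  black long-haired: 3145 × 3/16 = 589.6875
  brown short-haired: 3145 × 3/16 = 589.6875
  brown long-haired: 3145 × 1/16 = 196.5625
χ² = Σ (O − E)² / E
  black short-haired: (1806 − 1769.0625)² / 1769.0625 = 0.7712
  black long-haired: (557 − 589.6875)² / 589.6875 = 1.8119
  brown short-haired: (583 − 589.6875)² / 589.6875 = 0.0758
  brown long-haired: (199 − 196.5625)² / 196.5625 = 0.0302
χ² = 0.7712 + 1.8119 + 0.0758 + 0.0302 = 2.6891 ≈ 2.689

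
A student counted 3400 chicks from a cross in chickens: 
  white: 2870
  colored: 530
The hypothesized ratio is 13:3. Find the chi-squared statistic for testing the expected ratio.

22.311

Under the 13:3 hypothesis (Σ ratio = 16, N = 3400):
  white: 3400 × 13/16 = 2762.5
  colored: 3400 × 3/16 = 637.5
χ² = Σ (O − E)² / E
  white: (2870 − 2762.5)² / 2762.5 = 4.1833
  colored: (530 − 637.5)² / 637.5 = 18.1275
χ² = 4.1833 + 18.1275 = 22.3108 ≈ 22.311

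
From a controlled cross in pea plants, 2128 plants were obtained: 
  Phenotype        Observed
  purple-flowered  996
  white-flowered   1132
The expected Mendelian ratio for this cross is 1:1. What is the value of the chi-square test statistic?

Under the 1:1 hypothesis (Σ ratio = 2, N = 2128):
  purple-flowered: 2128 × 1/2 = 1064
  white-flowered: 2128 × 1/2 = 1064
χ² = Σ (O − E)² / E
  purple-flowered: (996 − 1064)² / 1064 = 4.3459
  white-flowered: (1132 − 1064)² / 1064 = 4.3459
χ² = 4.3459 + 4.3459 = 8.6918 ≈ 8.692

8.692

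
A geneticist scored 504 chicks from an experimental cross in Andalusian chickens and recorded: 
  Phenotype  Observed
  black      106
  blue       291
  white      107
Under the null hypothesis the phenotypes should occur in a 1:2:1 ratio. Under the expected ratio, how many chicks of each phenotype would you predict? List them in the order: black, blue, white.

Expected counts for N = 504 under a 1:2:1 ratio (total parts = 4):
  black: 504 × 1/4 = 126
  blue: 504 × 2/4 = 252
  white: 504 × 1/4 = 126

126, 252, 126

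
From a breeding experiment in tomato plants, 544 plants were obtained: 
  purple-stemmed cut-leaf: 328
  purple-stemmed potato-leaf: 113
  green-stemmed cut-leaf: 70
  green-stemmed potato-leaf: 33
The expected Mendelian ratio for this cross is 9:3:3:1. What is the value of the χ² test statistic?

Expected counts for N = 544 under a 9:3:3:1 ratio (total parts = 16):
  purple-stemmed cut-leaf: 544 × 9/16 = 306
  purple-stemmed potato-leaf: 544 × 3/16 = 102
  green-stemmed cut-leaf: 544 × 3/16 = 102
  green-stemmed potato-leaf: 544 × 1/16 = 34
χ² = Σ (O − E)² / E
  purple-stemmed cut-leaf: (328 − 306)² / 306 = 1.5817
  purple-stemmed potato-leaf: (113 − 102)² / 102 = 1.1863
  green-stemmed cut-leaf: (70 − 102)² / 102 = 10.0392
  green-stemmed potato-leaf: (33 − 34)² / 34 = 0.0294
χ² = 1.5817 + 1.1863 + 10.0392 + 0.0294 = 12.8366 ≈ 12.837

12.837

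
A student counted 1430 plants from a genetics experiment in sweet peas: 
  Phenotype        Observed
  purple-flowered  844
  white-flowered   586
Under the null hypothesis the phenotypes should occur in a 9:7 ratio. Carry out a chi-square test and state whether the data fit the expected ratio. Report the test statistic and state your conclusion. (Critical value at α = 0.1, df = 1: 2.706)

Under the 9:7 hypothesis (Σ ratio = 16, N = 1430):
  purple-flowered: 1430 × 9/16 = 804.375
  white-flowered: 1430 × 7/16 = 625.625
χ² = Σ (O − E)² / E
  purple-flowered: (844 − 804.375)² / 804.375 = 1.9520
  white-flowered: (586 − 625.625)² / 625.625 = 2.5097
χ² = 1.9520 + 2.5097 = 4.4617 ≈ 4.462
Degrees of freedom = 2 − 1 = 1; critical value at α = 0.1 is 2.706.
Since 4.462 > 2.706, we reject the null hypothesis — the data do not fit the 9:7 ratio.

4.462; not consistent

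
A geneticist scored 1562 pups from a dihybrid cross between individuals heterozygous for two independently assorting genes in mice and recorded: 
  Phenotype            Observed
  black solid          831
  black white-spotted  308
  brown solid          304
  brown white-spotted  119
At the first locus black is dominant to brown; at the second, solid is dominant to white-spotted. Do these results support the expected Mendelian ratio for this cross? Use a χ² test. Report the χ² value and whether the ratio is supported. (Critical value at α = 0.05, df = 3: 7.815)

8.465; not consistent

A dihybrid F₂ with independent assortment and complete dominance at both loci gives a 9:3:3:1 phenotypic ratio.
Expected counts for N = 1562 under a 9:3:3:1 ratio (total parts = 16):
  black solid: 1562 × 9/16 = 878.625
  black white-spotted: 1562 × 3/16 = 292.875
  brown solid: 1562 × 3/16 = 292.875
  brown white-spotted: 1562 × 1/16 = 97.625
χ² = Σ (O − E)² / E
  black solid: (831 − 878.625)² / 878.625 = 2.5815
  black white-spotted: (308 − 292.875)² / 292.875 = 0.7811
  brown solid: (304 − 292.875)² / 292.875 = 0.4226
  brown white-spotted: (119 − 97.625)² / 97.625 = 4.6801
χ² = 2.5815 + 0.7811 + 0.4226 + 4.6801 = 8.4653 ≈ 8.465
Degrees of freedom = 4 − 1 = 3; critical value at α = 0.05 is 7.815.
Since 8.465 > 7.815, we reject the null hypothesis — the data do not fit the 9:3:3:1 ratio.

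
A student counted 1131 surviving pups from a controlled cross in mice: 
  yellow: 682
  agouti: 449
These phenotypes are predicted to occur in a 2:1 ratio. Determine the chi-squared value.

20.626

The 2:1 ratio has 3 parts, so with N = 1131 the expected counts are:
  yellow: 1131 × 2/3 = 754
  agouti: 1131 × 1/3 = 377
χ² = Σ (O − E)² / E
  yellow: (682 − 754)² / 754 = 6.8753
  agouti: (449 − 377)² / 377 = 13.7507
χ² = 6.8753 + 13.7507 = 20.626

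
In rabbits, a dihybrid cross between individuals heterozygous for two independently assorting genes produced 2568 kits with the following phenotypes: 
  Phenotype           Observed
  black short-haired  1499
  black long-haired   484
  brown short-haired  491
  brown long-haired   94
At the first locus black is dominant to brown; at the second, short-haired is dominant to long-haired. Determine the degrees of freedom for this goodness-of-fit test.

A dihybrid F₂ with independent assortment and complete dominance at both loci gives a 9:3:3:1 phenotypic ratio.
A goodness-of-fit test with 4 phenotype classes has df = 4 − 1 = 3.

3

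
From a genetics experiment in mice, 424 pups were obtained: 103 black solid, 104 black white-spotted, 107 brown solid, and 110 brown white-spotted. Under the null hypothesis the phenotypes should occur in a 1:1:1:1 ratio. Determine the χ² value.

0.283

Under the 1:1:1:1 hypothesis (Σ ratio = 4, N = 424):
  black solid: 424 × 1/4 = 106
  black white-spotted: 424 × 1/4 = 106
  brown solid: 424 × 1/4 = 106
  brown white-spotted: 424 × 1/4 = 106
χ² = Σ (O − E)² / E
  black solid: (103 − 106)² / 106 = 0.0849
  black white-spotted: (104 − 106)² / 106 = 0.0377
  brown solid: (107 − 106)² / 106 = 0.0094
  brown white-spotted: (110 − 106)² / 106 = 0.1509
χ² = 0.0849 + 0.0377 + 0.0094 + 0.1509 = 0.2829 ≈ 0.283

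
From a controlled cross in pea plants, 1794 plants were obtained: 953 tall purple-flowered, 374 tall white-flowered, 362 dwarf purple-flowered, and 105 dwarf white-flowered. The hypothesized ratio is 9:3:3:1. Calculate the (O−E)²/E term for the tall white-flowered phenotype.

4.209

Expected counts for N = 1794 under a 9:3:3:1 ratio (total parts = 16):
  tall purple-flowered: 1794 × 9/16 = 1009.125
  tall white-flowered: 1794 × 3/16 = 336.375
  dwarf purple-flowered: 1794 × 3/16 = 336.375
  dwarf white-flowered: 1794 × 1/16 = 112.125
Contribution of tall white-flowered: (374 − 336.375)² / 336.375 = 4.2085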